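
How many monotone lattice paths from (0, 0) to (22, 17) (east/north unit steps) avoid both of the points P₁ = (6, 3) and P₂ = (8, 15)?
Number of paths = 38747692710

Inclusion–exclusion. Total paths: C(39, 22) = 51021117810. Through P₁: C(9, 6)·C(30, 16) = 12215504700. Through P₂: C(23, 8)·C(16, 14) = 58837680. Since P₁ is strictly southwest of P₂, a monotone path through both must visit P₁ then P₂; paths through both = C(9, 6)·C(14, 2)·C(16, 14) = 917280. Avoid both = 51021117810 − 12215504700 − 58837680 + 917280 = 38747692710.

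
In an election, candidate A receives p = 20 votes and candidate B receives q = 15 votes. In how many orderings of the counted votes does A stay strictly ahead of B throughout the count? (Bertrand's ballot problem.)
Strict-lead orderings = 463991880

Total orderings of the 35 votes with 20 for A: C(35, 20) = 3247943160. By the Bertrand ballot formula (Cycle Lemma / reflection principle), the number of orderings in which A is strictly ahead of B throughout is (p − q)/(p + q) · C(p + q, p) = (20 − 15)/(20 + 15) · 3247943160 = 463991880.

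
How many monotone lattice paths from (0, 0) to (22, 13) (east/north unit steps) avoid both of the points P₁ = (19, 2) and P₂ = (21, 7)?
Number of paths = 1468003950

Inclusion–exclusion. Total paths: C(35, 22) = 1476337800. Through P₁: C(21, 19)·C(14, 3) = 76440. Through P₂: C(28, 21)·C(7, 1) = 8288280. Since P₁ is strictly southwest of P₂, a monotone path through both must visit P₁ then P₂; paths through both = C(21, 19)·C(7, 2)·C(7, 1) = 30870. Avoid both = 1476337800 − 76440 − 8288280 + 30870 = 1468003950.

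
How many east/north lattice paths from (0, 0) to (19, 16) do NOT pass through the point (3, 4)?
Number of paths = 2995167525

Total paths from (0, 0) to (19, 16): C(35, 19) = 4059928950. Paths through (3, 4): (paths (0, 0) → (3, 4)) × (paths (3, 4) → (19, 16)) = C(7, 3) · C(28, 16) = 35 · 30421755 = 1064761425. Avoidance count = 4059928950 − 1064761425 = 2995167525.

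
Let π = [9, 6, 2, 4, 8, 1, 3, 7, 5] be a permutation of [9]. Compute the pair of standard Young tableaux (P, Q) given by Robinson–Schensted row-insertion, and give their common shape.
P = [1, 3, 5] / [2, 4, 7] / [6, 8] / [9];  Q = [1, 4, 5] / [2, 7, 8] / [3, 9] / [6];  common shape = (3, 3, 2, 1)

Row-insert the values π_1, π_2, … into P one at a time, bumping the leftmost entry strictly greater than the inserted value down to the next row. The recording tableau Q records, in position (i, j), the step at which that cell was added to P.
  Insert 9 (step 1): P = [9];  Q = [1]
  Insert 6 (step 2): P = [6] / [9];  Q = [1] / [2]
  Insert 2 (step 3): P = [2] / [6] / [9];  Q = [1] / [2] / [3]
  Insert 4 (step 4): P = [2, 4] / [6] / [9];  Q = [1, 4] / [2] / [3]
  Insert 8 (step 5): P = [2, 4, 8] / [6] / [9];  Q = [1, 4, 5] / [2] / [3]
  Insert 1 (step 6): P = [1, 4, 8] / [2] / [6] / [9];  Q = [1, 4, 5] / [2] / [3] / [6]
  Insert 3 (step 7): P = [1, 3, 8] / [2, 4] / [6] / [9];  Q = [1, 4, 5] / [2, 7] / [3] / [6]
  Insert 7 (step 8): P = [1, 3, 7] / [2, 4, 8] / [6] / [9];  Q = [1, 4, 5] / [2, 7, 8] / [3] / [6]
  Insert 5 (step 9): P = [1, 3, 5] / [2, 4, 7] / [6, 8] / [9];  Q = [1, 4, 5] / [2, 7, 8] / [3, 9] / [6]
Final shape: (3, 3, 2, 1).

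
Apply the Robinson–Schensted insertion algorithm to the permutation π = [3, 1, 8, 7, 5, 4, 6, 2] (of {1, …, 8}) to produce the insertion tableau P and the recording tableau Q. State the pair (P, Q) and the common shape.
P = [1, 2, 6] / [3, 4] / [5] / [7] / [8];  Q = [1, 3, 7] / [2, 4] / [5] / [6] / [8];  common shape = (3, 2, 1, 1, 1)

Row-insert the values π_1, π_2, … into P one at a time, bumping the leftmost entry strictly greater than the inserted value down to the next row. The recording tableau Q records, in position (i, j), the step at which that cell was added to P.
  Insert 3 (step 1): P = [3];  Q = [1]
  Insert 1 (step 2): P = [1] / [3];  Q = [1] / [2]
  Insert 8 (step 3): P = [1, 8] / [3];  Q = [1, 3] / [2]
  Insert 7 (step 4): P = [1, 7] / [3, 8];  Q = [1, 3] / [2, 4]
  Insert 5 (step 5): P = [1, 5] / [3, 7] / [8];  Q = [1, 3] / [2, 4] / [5]
  Insert 4 (step 6): P = [1, 4] / [3, 5] / [7] / [8];  Q = [1, 3] / [2, 4] / [5] / [6]
  Insert 6 (step 7): P = [1, 4, 6] / [3, 5] / [7] / [8];  Q = [1, 3, 7] / [2, 4] / [5] / [6]
  Insert 2 (step 8): P = [1, 2, 6] / [3, 4] / [5] / [7] / [8];  Q = [1, 3, 7] / [2, 4] / [5] / [6] / [8]
Final shape: (3, 2, 1, 1, 1).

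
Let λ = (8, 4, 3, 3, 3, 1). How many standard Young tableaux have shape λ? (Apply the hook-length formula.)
# SYT of shape (8, 4, 3, 3, 3, 1) = 1316173320

Hook-length formula: f^λ = n! / Π hook(c), product over all cells c of the Young diagram. For λ = (8, 4, 3, 3, 3, 1), n = 22 boxes. Hook lengths by row (left-to-right, top-to-bottom): [13, 11, 10, 6, 4, 3, 2, 1]; [8, 6, 5, 1]; [6, 4, 3]; [5, 3, 2]; [4, 2, 1]; [1]. Product of hooks = 853991424000. So f^λ = 22! / 853991424000 = 1124000727777607680000 / 853991424000 = 1316173320.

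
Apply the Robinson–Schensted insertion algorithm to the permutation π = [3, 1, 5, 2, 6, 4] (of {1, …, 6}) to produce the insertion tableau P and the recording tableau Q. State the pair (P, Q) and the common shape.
P = [1, 2, 4] / [3, 5, 6];  Q = [1, 3, 5] / [2, 4, 6];  common shape = (3, 3)

Row-insert the values π_1, π_2, … into P one at a time, bumping the leftmost entry strictly greater than the inserted value down to the next row. The recording tableau Q records, in position (i, j), the step at which that cell was added to P.
  Insert 3 (step 1): P = [3];  Q = [1]
  Insert 1 (step 2): P = [1] / [3];  Q = [1] / [2]
  Insert 5 (step 3): P = [1, 5] / [3];  Q = [1, 3] / [2]
  Insert 2 (step 4): P = [1, 2] / [3, 5];  Q = [1, 3] / [2, 4]
  Insert 6 (step 5): P = [1, 2, 6] / [3, 5];  Q = [1, 3, 5] / [2, 4]
  Insert 4 (step 6): P = [1, 2, 4] / [3, 5, 6];  Q = [1, 3, 5] / [2, 4, 6]
Final shape: (3, 3).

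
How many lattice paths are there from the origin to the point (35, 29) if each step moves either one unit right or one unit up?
Number of paths = 1388818294740297792

A monotone lattice path from (0, 0) to (35, 29) consists of 35 east steps and 29 north steps in some order, so it is determined by which 35 of the 64 steps are east. The count is C(64, 35) = 1388818294740297792.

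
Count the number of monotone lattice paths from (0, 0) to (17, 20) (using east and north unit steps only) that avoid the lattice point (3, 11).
Number of paths = 15607911550

Total paths from (0, 0) to (17, 20): C(37, 17) = 15905368710. Paths through (3, 11): (paths (0, 0) → (3, 11)) × (paths (3, 11) → (17, 20)) = C(14, 3) · C(23, 14) = 364 · 817190 = 297457160. Avoidance count = 15905368710 − 297457160 = 15607911550.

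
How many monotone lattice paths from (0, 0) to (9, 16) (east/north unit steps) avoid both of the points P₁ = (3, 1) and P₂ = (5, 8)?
Number of paths = 1260134

Inclusion–exclusion. Total paths: C(25, 9) = 2042975. Through P₁: C(4, 3)·C(21, 6) = 217056. Through P₂: C(13, 5)·C(12, 4) = 637065. Since P₁ is strictly southwest of P₂, a monotone path through both must visit P₁ then P₂; paths through both = C(4, 3)·C(9, 2)·C(12, 4) = 71280. Avoid both = 2042975 − 217056 − 637065 + 71280 = 1260134.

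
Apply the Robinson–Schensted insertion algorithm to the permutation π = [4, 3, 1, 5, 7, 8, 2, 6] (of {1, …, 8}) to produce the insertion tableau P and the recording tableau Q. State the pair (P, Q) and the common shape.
P = [1, 2, 6, 8] / [3, 5, 7] / [4];  Q = [1, 4, 5, 6] / [2, 7, 8] / [3];  common shape = (4, 3, 1)

Row-insert the values π_1, π_2, … into P one at a time, bumping the leftmost entry strictly greater than the inserted value down to the next row. The recording tableau Q records, in position (i, j), the step at which that cell was added to P.
  Insert 4 (step 1): P = [4];  Q = [1]
  Insert 3 (step 2): P = [3] / [4];  Q = [1] / [2]
  Insert 1 (step 3): P = [1] / [3] / [4];  Q = [1] / [2] / [3]
  Insert 5 (step 4): P = [1, 5] / [3] / [4];  Q = [1, 4] / [2] / [3]
  Insert 7 (step 5): P = [1, 5, 7] / [3] / [4];  Q = [1, 4, 5] / [2] / [3]
  Insert 8 (step 6): P = [1, 5, 7, 8] / [3] / [4];  Q = [1, 4, 5, 6] / [2] / [3]
  Insert 2 (step 7): P = [1, 2, 7, 8] / [3, 5] / [4];  Q = [1, 4, 5, 6] / [2, 7] / [3]
  Insert 6 (step 8): P = [1, 2, 6, 8] / [3, 5, 7] / [4];  Q = [1, 4, 5, 6] / [2, 7, 8] / [3]
Final shape: (4, 3, 1).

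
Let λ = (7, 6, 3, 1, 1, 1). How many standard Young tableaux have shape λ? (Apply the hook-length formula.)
# SYT of shape (7, 6, 3, 1, 1, 1) = 23279256

Hook-length formula: f^λ = n! / Π hook(c), product over all cells c of the Young diagram. For λ = (7, 6, 3, 1, 1, 1), n = 19 boxes. Hook lengths by row (left-to-right, top-to-bottom): [12, 8, 7, 5, 4, 3, 1]; [10, 6, 5, 3, 2, 1]; [6, 2, 1]; [3]; [2]; [1]. Product of hooks = 5225472000. So f^λ = 19! / 5225472000 = 121645100408832000 / 5225472000 = 23279256.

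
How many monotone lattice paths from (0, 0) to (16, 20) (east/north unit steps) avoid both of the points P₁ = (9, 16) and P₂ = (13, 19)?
Number of paths = 5530212460

Inclusion–exclusion. Total paths: C(36, 16) = 7307872110. Through P₁: C(25, 9)·C(11, 7) = 674181750. Through P₂: C(32, 13)·C(4, 3) = 1389494400. Since P₁ is strictly southwest of P₂, a monotone path through both must visit P₁ then P₂; paths through both = C(25, 9)·C(7, 4)·C(4, 3) = 286016500. Avoid both = 7307872110 − 674181750 − 1389494400 + 286016500 = 5530212460.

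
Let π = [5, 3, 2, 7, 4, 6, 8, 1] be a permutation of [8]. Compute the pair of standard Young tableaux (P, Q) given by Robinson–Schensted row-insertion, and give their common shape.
P = [1, 4, 6, 8] / [2, 7] / [3] / [5];  Q = [1, 4, 6, 7] / [2, 5] / [3] / [8];  common shape = (4, 2, 1, 1)

Row-insert the values π_1, π_2, … into P one at a time, bumping the leftmost entry strictly greater than the inserted value down to the next row. The recording tableau Q records, in position (i, j), the step at which that cell was added to P.
  Insert 5 (step 1): P = [5];  Q = [1]
  Insert 3 (step 2): P = [3] / [5];  Q = [1] / [2]
  Insert 2 (step 3): P = [2] / [3] / [5];  Q = [1] / [2] / [3]
  Insert 7 (step 4): P = [2, 7] / [3] / [5];  Q = [1, 4] / [2] / [3]
  Insert 4 (step 5): P = [2, 4] / [3, 7] / [5];  Q = [1, 4] / [2, 5] / [3]
  Insert 6 (step 6): P = [2, 4, 6] / [3, 7] / [5];  Q = [1, 4, 6] / [2, 5] / [3]
  Insert 8 (step 7): P = [2, 4, 6, 8] / [3, 7] / [5];  Q = [1, 4, 6, 7] / [2, 5] / [3]
  Insert 1 (step 8): P = [1, 4, 6, 8] / [2, 7] / [3] / [5];  Q = [1, 4, 6, 7] / [2, 5] / [3] / [8]
Final shape: (4, 2, 1, 1).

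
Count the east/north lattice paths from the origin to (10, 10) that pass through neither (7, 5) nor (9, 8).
Number of paths = 91234

Inclusion–exclusion. Total paths: C(20, 10) = 184756. Through P₁: C(12, 7)·C(8, 3) = 44352. Through P₂: C(17, 9)·C(3, 1) = 72930. Since P₁ is strictly southwest of P₂, a monotone path through both must visit P₁ then P₂; paths through both = C(12, 7)·C(5, 2)·C(3, 1) = 23760. Avoid both = 184756 − 44352 − 72930 + 23760 = 91234.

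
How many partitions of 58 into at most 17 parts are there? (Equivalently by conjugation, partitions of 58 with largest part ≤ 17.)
p(58, parts ≤ 17) = 508137

Use the recurrence p(n, m) = p(n, m−1) + p(n−m, m): either the largest part is < m (count p(n, m−1)) or the largest part is exactly m (remove one copy of m, count p(n−m, m)). With p(0, ·) = 1 this gives p(58, parts ≤ 17) = 508137. (By conjugating Young diagrams, this also counts partitions of 58 into at most 17 parts.)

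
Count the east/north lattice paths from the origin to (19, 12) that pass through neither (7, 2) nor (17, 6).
Number of paths = 116023761

Inclusion–exclusion. Total paths: C(31, 19) = 141120525. Through P₁: C(9, 7)·C(22, 12) = 23279256. Through P₂: C(23, 17)·C(8, 2) = 2826516. Since P₁ is strictly southwest of P₂, a monotone path through both must visit P₁ then P₂; paths through both = C(9, 7)·C(14, 10)·C(8, 2) = 1009008. Avoid both = 141120525 − 23279256 − 2826516 + 1009008 = 116023761.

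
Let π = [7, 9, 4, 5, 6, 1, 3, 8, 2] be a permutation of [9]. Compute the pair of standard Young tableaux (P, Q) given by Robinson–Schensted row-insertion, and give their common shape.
P = [1, 2, 6, 8] / [3, 5] / [4, 9] / [7];  Q = [1, 2, 5, 8] / [3, 4] / [6, 7] / [9];  common shape = (4, 2, 2, 1)

Row-insert the values π_1, π_2, … into P one at a time, bumping the leftmost entry strictly greater than the inserted value down to the next row. The recording tableau Q records, in position (i, j), the step at which that cell was added to P.
  Insert 7 (step 1): P = [7];  Q = [1]
  Insert 9 (step 2): P = [7, 9];  Q = [1, 2]
  Insert 4 (step 3): P = [4, 9] / [7];  Q = [1, 2] / [3]
  Insert 5 (step 4): P = [4, 5] / [7, 9];  Q = [1, 2] / [3, 4]
  Insert 6 (step 5): P = [4, 5, 6] / [7, 9];  Q = [1, 2, 5] / [3, 4]
  Insert 1 (step 6): P = [1, 5, 6] / [4, 9] / [7];  Q = [1, 2, 5] / [3, 4] / [6]
  Insert 3 (step 7): P = [1, 3, 6] / [4, 5] / [7, 9];  Q = [1, 2, 5] / [3, 4] / [6, 7]
  Insert 8 (step 8): P = [1, 3, 6, 8] / [4, 5] / [7, 9];  Q = [1, 2, 5, 8] / [3, 4] / [6, 7]
  Insert 2 (step 9): P = [1, 2, 6, 8] / [3, 5] / [4, 9] / [7];  Q = [1, 2, 5, 8] / [3, 4] / [6, 7] / [9]
Final shape: (4, 2, 2, 1).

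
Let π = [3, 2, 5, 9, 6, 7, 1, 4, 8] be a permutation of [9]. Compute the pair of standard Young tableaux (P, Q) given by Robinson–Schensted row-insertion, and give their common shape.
P = [1, 4, 6, 7, 8] / [2, 5] / [3, 9];  Q = [1, 3, 4, 6, 9] / [2, 5] / [7, 8];  common shape = (5, 2, 2)

Row-insert the values π_1, π_2, … into P one at a time, bumping the leftmost entry strictly greater than the inserted value down to the next row. The recording tableau Q records, in position (i, j), the step at which that cell was added to P.
  Insert 3 (step 1): P = [3];  Q = [1]
  Insert 2 (step 2): P = [2] / [3];  Q = [1] / [2]
  Insert 5 (step 3): P = [2, 5] / [3];  Q = [1, 3] / [2]
  Insert 9 (step 4): P = [2, 5, 9] / [3];  Q = [1, 3, 4] / [2]
  Insert 6 (step 5): P = [2, 5, 6] / [3, 9];  Q = [1, 3, 4] / [2, 5]
  Insert 7 (step 6): P = [2, 5, 6, 7] / [3, 9];  Q = [1, 3, 4, 6] / [2, 5]
  Insert 1 (step 7): P = [1, 5, 6, 7] / [2, 9] / [3];  Q = [1, 3, 4, 6] / [2, 5] / [7]
  Insert 4 (step 8): P = [1, 4, 6, 7] / [2, 5] / [3, 9];  Q = [1, 3, 4, 6] / [2, 5] / [7, 8]
  Insert 8 (step 9): P = [1, 4, 6, 7, 8] / [2, 5] / [3, 9];  Q = [1, 3, 4, 6, 9] / [2, 5] / [7, 8]
Final shape: (5, 2, 2).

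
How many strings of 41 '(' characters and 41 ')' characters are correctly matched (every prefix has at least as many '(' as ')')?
C_41 = 10113918591637898134020

These balanced parentheses are counted by the Catalan number C_n = (1/(n + 1)) · C(2n, n). For n = 41: C_41 = (1/42) · C(82, 41) = 424784580848791721628840/42 = 10113918591637898134020.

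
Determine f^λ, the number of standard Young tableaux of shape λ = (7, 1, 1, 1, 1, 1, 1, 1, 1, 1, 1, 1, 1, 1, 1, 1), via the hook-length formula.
# SYT of shape (7, 1, 1, 1, 1, 1, 1, 1, 1, 1, 1, 1, 1, 1, 1, 1) = 54264

Hook-length formula: f^λ = n! / Π hook(c), product over all cells c of the Young diagram. For λ = (7, 1, 1, 1, 1, 1, 1, 1, 1, 1, 1, 1, 1, 1, 1, 1), n = 22 boxes. Hook lengths by row (left-to-right, top-to-bottom): [22, 6, 5, 4, 3, 2, 1]; [15]; [14]; [13]; [12]; [11]; [10]; [9]; [8]; [7]; [6]; [5]; [4]; [3]; [2]; [1]. Product of hooks = 20713561989120000. So f^λ = 22! / 20713561989120000 = 1124000727777607680000 / 20713561989120000 = 54264.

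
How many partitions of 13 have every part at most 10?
p(13, parts ≤ 10) = 97

Partitions of 13 with all parts ≤ 10: 10+3, 10+2+1, 10+1+1+1, 9+4, 9+3+1, 9+2+2, 9+2+1+1, 9+1+1+1+1, 8+5, 8+4+1, 8+3+2, 8+3+1+1, 8+2+2+1, 8+2+1+1+1, 8+1+1+1+1+1, 7+6, 7+5+1, 7+4+2, 7+4+1+1, 7+3+3, 7+3+2+1, 7+3+1+1+1, 7+2+2+2, 7+2+2+1+1, 7+2+1+1+1+1, 7+1+1+1+1+1+1, 6+6+1, 6+5+2, 6+5+1+1, 6+4+3, … (97 total). Count = 97.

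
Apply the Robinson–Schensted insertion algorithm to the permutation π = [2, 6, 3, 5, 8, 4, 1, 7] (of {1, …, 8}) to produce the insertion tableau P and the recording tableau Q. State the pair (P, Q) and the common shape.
P = [1, 3, 4, 7] / [2, 8] / [5] / [6];  Q = [1, 2, 4, 5] / [3, 8] / [6] / [7];  common shape = (4, 2, 1, 1)

Row-insert the values π_1, π_2, … into P one at a time, bumping the leftmost entry strictly greater than the inserted value down to the next row. The recording tableau Q records, in position (i, j), the step at which that cell was added to P.
  Insert 2 (step 1): P = [2];  Q = [1]
  Insert 6 (step 2): P = [2, 6];  Q = [1, 2]
  Insert 3 (step 3): P = [2, 3] / [6];  Q = [1, 2] / [3]
  Insert 5 (step 4): P = [2, 3, 5] / [6];  Q = [1, 2, 4] / [3]
  Insert 8 (step 5): P = [2, 3, 5, 8] / [6];  Q = [1, 2, 4, 5] / [3]
  Insert 4 (step 6): P = [2, 3, 4, 8] / [5] / [6];  Q = [1, 2, 4, 5] / [3] / [6]
  Insert 1 (step 7): P = [1, 3, 4, 8] / [2] / [5] / [6];  Q = [1, 2, 4, 5] / [3] / [6] / [7]
  Insert 7 (step 8): P = [1, 3, 4, 7] / [2, 8] / [5] / [6];  Q = [1, 2, 4, 5] / [3, 8] / [6] / [7]
Final shape: (4, 2, 1, 1).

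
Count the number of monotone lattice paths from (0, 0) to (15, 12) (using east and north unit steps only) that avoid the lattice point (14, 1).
Number of paths = 17383680

Total paths from (0, 0) to (15, 12): C(27, 15) = 17383860. Paths through (14, 1): (paths (0, 0) → (14, 1)) × (paths (14, 1) → (15, 12)) = C(15, 14) · C(12, 1) = 15 · 12 = 180. Avoidance count = 17383860 − 180 = 17383680.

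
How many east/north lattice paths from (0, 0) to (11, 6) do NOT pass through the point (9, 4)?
Number of paths = 8086

Total paths from (0, 0) to (11, 6): C(17, 11) = 12376. Paths through (9, 4): (paths (0, 0) → (9, 4)) × (paths (9, 4) → (11, 6)) = C(13, 9) · C(4, 2) = 715 · 6 = 4290. Avoidance count = 12376 − 4290 = 8086.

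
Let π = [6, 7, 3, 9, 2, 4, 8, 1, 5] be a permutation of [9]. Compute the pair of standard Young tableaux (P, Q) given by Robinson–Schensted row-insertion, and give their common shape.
P = [1, 4, 5] / [2, 7, 8] / [3, 9] / [6];  Q = [1, 2, 4] / [3, 6, 7] / [5, 9] / [8];  common shape = (3, 3, 2, 1)

Row-insert the values π_1, π_2, … into P one at a time, bumping the leftmost entry strictly greater than the inserted value down to the next row. The recording tableau Q records, in position (i, j), the step at which that cell was added to P.
  Insert 6 (step 1): P = [6];  Q = [1]
  Insert 7 (step 2): P = [6, 7];  Q = [1, 2]
  Insert 3 (step 3): P = [3, 7] / [6];  Q = [1, 2] / [3]
  Insert 9 (step 4): P = [3, 7, 9] / [6];  Q = [1, 2, 4] / [3]
  Insert 2 (step 5): P = [2, 7, 9] / [3] / [6];  Q = [1, 2, 4] / [3] / [5]
  Insert 4 (step 6): P = [2, 4, 9] / [3, 7] / [6];  Q = [1, 2, 4] / [3, 6] / [5]
  Insert 8 (step 7): P = [2, 4, 8] / [3, 7, 9] / [6];  Q = [1, 2, 4] / [3, 6, 7] / [5]
  Insert 1 (step 8): P = [1, 4, 8] / [2, 7, 9] / [3] / [6];  Q = [1, 2, 4] / [3, 6, 7] / [5] / [8]
  Insert 5 (step 9): P = [1, 4, 5] / [2, 7, 8] / [3, 9] / [6];  Q = [1, 2, 4] / [3, 6, 7] / [5, 9] / [8]
Final shape: (3, 3, 2, 1).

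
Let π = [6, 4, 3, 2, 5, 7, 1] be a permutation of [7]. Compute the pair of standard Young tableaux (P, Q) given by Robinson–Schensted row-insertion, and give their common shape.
P = [1, 5, 7] / [2] / [3] / [4] / [6];  Q = [1, 5, 6] / [2] / [3] / [4] / [7];  common shape = (3, 1, 1, 1, 1)

Row-insert the values π_1, π_2, … into P one at a time, bumping the leftmost entry strictly greater than the inserted value down to the next row. The recording tableau Q records, in position (i, j), the step at which that cell was added to P.
  Insert 6 (step 1): P = [6];  Q = [1]
  Insert 4 (step 2): P = [4] / [6];  Q = [1] / [2]
  Insert 3 (step 3): P = [3] / [4] / [6];  Q = [1] / [2] / [3]
  Insert 2 (step 4): P = [2] / [3] / [4] / [6];  Q = [1] / [2] / [3] / [4]
  Insert 5 (step 5): P = [2, 5] / [3] / [4] / [6];  Q = [1, 5] / [2] / [3] / [4]
  Insert 7 (step 6): P = [2, 5, 7] / [3] / [4] / [6];  Q = [1, 5, 6] / [2] / [3] / [4]
  Insert 1 (step 7): P = [1, 5, 7] / [2] / [3] / [4] / [6];  Q = [1, 5, 6] / [2] / [3] / [4] / [7]
Final shape: (3, 1, 1, 1, 1).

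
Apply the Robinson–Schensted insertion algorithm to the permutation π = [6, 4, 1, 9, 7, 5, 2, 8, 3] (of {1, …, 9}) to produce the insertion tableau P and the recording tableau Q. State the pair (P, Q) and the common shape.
P = [1, 2, 3] / [4, 5, 8] / [6, 7] / [9];  Q = [1, 4, 8] / [2, 5, 9] / [3, 6] / [7];  common shape = (3, 3, 2, 1)

Row-insert the values π_1, π_2, … into P one at a time, bumping the leftmost entry strictly greater than the inserted value down to the next row. The recording tableau Q records, in position (i, j), the step at which that cell was added to P.
  Insert 6 (step 1): P = [6];  Q = [1]
  Insert 4 (step 2): P = [4] / [6];  Q = [1] / [2]
  Insert 1 (step 3): P = [1] / [4] / [6];  Q = [1] / [2] / [3]
  Insert 9 (step 4): P = [1, 9] / [4] / [6];  Q = [1, 4] / [2] / [3]
  Insert 7 (step 5): P = [1, 7] / [4, 9] / [6];  Q = [1, 4] / [2, 5] / [3]
  Insert 5 (step 6): P = [1, 5] / [4, 7] / [6, 9];  Q = [1, 4] / [2, 5] / [3, 6]
  Insert 2 (step 7): P = [1, 2] / [4, 5] / [6, 7] / [9];  Q = [1, 4] / [2, 5] / [3, 6] / [7]
  Insert 8 (step 8): P = [1, 2, 8] / [4, 5] / [6, 7] / [9];  Q = [1, 4, 8] / [2, 5] / [3, 6] / [7]
  Insert 3 (step 9): P = [1, 2, 3] / [4, 5, 8] / [6, 7] / [9];  Q = [1, 4, 8] / [2, 5, 9] / [3, 6] / [7]
Final shape: (3, 3, 2, 1).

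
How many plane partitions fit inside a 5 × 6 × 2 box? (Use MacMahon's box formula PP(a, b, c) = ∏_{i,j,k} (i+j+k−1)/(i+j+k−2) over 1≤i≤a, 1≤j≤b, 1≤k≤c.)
PP(5, 6, 2) = 60984

Evaluate the triple product over i = 1..5, j = 1..6, k = 1..2. The factors are (2/1) · (3/2) · (3/2) · (4/3) · (4/3) · (5/4) · (5/4) · (6/5) · … (60 factors total). The numerators and denominators telescope so the product is an integer; carrying out the multiplication exactly gives PP(5, 6, 2) = 60984.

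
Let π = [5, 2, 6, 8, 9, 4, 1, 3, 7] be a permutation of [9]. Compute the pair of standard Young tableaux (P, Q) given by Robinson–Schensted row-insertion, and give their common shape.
P = [1, 3, 7, 9] / [2, 4, 8] / [5, 6];  Q = [1, 3, 4, 5] / [2, 6, 9] / [7, 8];  common shape = (4, 3, 2)

Row-insert the values π_1, π_2, … into P one at a time, bumping the leftmost entry strictly greater than the inserted value down to the next row. The recording tableau Q records, in position (i, j), the step at which that cell was added to P.
  Insert 5 (step 1): P = [5];  Q = [1]
  Insert 2 (step 2): P = [2] / [5];  Q = [1] / [2]
  Insert 6 (step 3): P = [2, 6] / [5];  Q = [1, 3] / [2]
  Insert 8 (step 4): P = [2, 6, 8] / [5];  Q = [1, 3, 4] / [2]
  Insert 9 (step 5): P = [2, 6, 8, 9] / [5];  Q = [1, 3, 4, 5] / [2]
  Insert 4 (step 6): P = [2, 4, 8, 9] / [5, 6];  Q = [1, 3, 4, 5] / [2, 6]
  Insert 1 (step 7): P = [1, 4, 8, 9] / [2, 6] / [5];  Q = [1, 3, 4, 5] / [2, 6] / [7]
  Insert 3 (step 8): P = [1, 3, 8, 9] / [2, 4] / [5, 6];  Q = [1, 3, 4, 5] / [2, 6] / [7, 8]
  Insert 7 (step 9): P = [1, 3, 7, 9] / [2, 4, 8] / [5, 6];  Q = [1, 3, 4, 5] / [2, 6, 9] / [7, 8]
Final shape: (4, 3, 2).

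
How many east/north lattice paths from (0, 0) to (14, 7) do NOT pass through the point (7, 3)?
Number of paths = 76680

Total paths from (0, 0) to (14, 7): C(21, 14) = 116280. Paths through (7, 3): (paths (0, 0) → (7, 3)) × (paths (7, 3) → (14, 7)) = C(10, 7) · C(11, 7) = 120 · 330 = 39600. Avoidance count = 116280 − 39600 = 76680.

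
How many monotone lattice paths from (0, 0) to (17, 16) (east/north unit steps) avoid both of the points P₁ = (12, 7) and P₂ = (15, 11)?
Number of paths = 940712154

Inclusion–exclusion. Total paths: C(33, 17) = 1166803110. Through P₁: C(19, 12)·C(14, 5) = 100876776. Through P₂: C(26, 15)·C(7, 2) = 162249360. Since P₁ is strictly southwest of P₂, a monotone path through both must visit P₁ then P₂; paths through both = C(19, 12)·C(7, 3)·C(7, 2) = 37035180. Avoid both = 1166803110 − 100876776 − 162249360 + 37035180 = 940712154.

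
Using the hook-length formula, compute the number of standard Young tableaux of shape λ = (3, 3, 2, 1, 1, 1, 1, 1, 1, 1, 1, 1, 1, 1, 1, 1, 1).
# SYT of shape (3, 3, 2, 1, 1, 1, 1, 1, 1, 1, 1, 1, 1, 1, 1, 1, 1) = 98175

Hook-length formula: f^λ = n! / Π hook(c), product over all cells c of the Young diagram. For λ = (3, 3, 2, 1, 1, 1, 1, 1, 1, 1, 1, 1, 1, 1, 1, 1, 1), n = 22 boxes. Hook lengths by row (left-to-right, top-to-bottom): [19, 4, 2]; [18, 3, 1]; [16, 1]; [14]; [13]; [12]; [11]; [10]; [9]; [8]; [7]; [6]; [5]; [4]; [3]; [2]; [1]. Product of hooks = 11448950626713600. So f^λ = 22! / 11448950626713600 = 1124000727777607680000 / 11448950626713600 = 98175.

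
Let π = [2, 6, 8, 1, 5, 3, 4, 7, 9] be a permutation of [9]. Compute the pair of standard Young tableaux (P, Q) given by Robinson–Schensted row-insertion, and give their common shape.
P = [1, 3, 4, 7, 9] / [2, 5, 8] / [6];  Q = [1, 2, 3, 8, 9] / [4, 5, 7] / [6];  common shape = (5, 3, 1)

Row-insert the values π_1, π_2, … into P one at a time, bumping the leftmost entry strictly greater than the inserted value down to the next row. The recording tableau Q records, in position (i, j), the step at which that cell was added to P.
  Insert 2 (step 1): P = [2];  Q = [1]
  Insert 6 (step 2): P = [2, 6];  Q = [1, 2]
  Insert 8 (step 3): P = [2, 6, 8];  Q = [1, 2, 3]
  Insert 1 (step 4): P = [1, 6, 8] / [2];  Q = [1, 2, 3] / [4]
  Insert 5 (step 5): P = [1, 5, 8] / [2, 6];  Q = [1, 2, 3] / [4, 5]
  Insert 3 (step 6): P = [1, 3, 8] / [2, 5] / [6];  Q = [1, 2, 3] / [4, 5] / [6]
  Insert 4 (step 7): P = [1, 3, 4] / [2, 5, 8] / [6];  Q = [1, 2, 3] / [4, 5, 7] / [6]
  Insert 7 (step 8): P = [1, 3, 4, 7] / [2, 5, 8] / [6];  Q = [1, 2, 3, 8] / [4, 5, 7] / [6]
  Insert 9 (step 9): P = [1, 3, 4, 7, 9] / [2, 5, 8] / [6];  Q = [1, 2, 3, 8, 9] / [4, 5, 7] / [6]
Final shape: (5, 3, 1).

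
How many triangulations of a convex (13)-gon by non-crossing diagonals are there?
C_11 = 58786

These polygon triangulations are counted by the Catalan number C_n = (1/(n + 1)) · C(2n, n). For n = 11: C_11 = (1/12) · C(22, 11) = 705432/12 = 58786.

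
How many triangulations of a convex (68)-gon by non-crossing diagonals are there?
C_66 = 5632681584560312734993915705849145100

These polygon triangulations are counted by the Catalan number C_n = (1/(n + 1)) · C(2n, n). For n = 66: C_66 = (1/67) · C(132, 66) = 377389666165540953244592352291892721700/67 = 5632681584560312734993915705849145100.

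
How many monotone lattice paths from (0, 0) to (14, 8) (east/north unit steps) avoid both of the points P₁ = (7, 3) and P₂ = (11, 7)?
Number of paths = 131034

Inclusion–exclusion. Total paths: C(22, 14) = 319770. Through P₁: C(10, 7)·C(12, 7) = 95040. Through P₂: C(18, 11)·C(4, 3) = 127296. Since P₁ is strictly southwest of P₂, a monotone path through both must visit P₁ then P₂; paths through both = C(10, 7)·C(8, 4)·C(4, 3) = 33600. Avoid both = 319770 − 95040 − 127296 + 33600 = 131034.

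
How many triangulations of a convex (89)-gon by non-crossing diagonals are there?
C_87 = 16435314834665426797069144960762886143367590394940

These polygon triangulations are counted by the Catalan number C_n = (1/(n + 1)) · C(2n, n). For n = 87: C_87 = (1/88) · C(174, 87) = 1446307705450557558142084756547133980616347954754720/88 = 16435314834665426797069144960762886143367590394940.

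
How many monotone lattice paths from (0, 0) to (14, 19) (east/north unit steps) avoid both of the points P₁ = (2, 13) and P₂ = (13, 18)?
Number of paths = 405271110

Inclusion–exclusion. Total paths: C(33, 14) = 818809200. Through P₁: C(15, 2)·C(18, 12) = 1949220. Through P₂: C(31, 13)·C(2, 1) = 412506150. Since P₁ is strictly southwest of P₂, a monotone path through both must visit P₁ then P₂; paths through both = C(15, 2)·C(16, 11)·C(2, 1) = 917280. Avoid both = 818809200 − 1949220 − 412506150 + 917280 = 405271110.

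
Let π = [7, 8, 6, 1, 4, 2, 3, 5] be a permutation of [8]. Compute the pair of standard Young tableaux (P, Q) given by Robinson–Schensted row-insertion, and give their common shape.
P = [1, 2, 3, 5] / [4, 8] / [6] / [7];  Q = [1, 2, 7, 8] / [3, 5] / [4] / [6];  common shape = (4, 2, 1, 1)

Row-insert the values π_1, π_2, … into P one at a time, bumping the leftmost entry strictly greater than the inserted value down to the next row. The recording tableau Q records, in position (i, j), the step at which that cell was added to P.
  Insert 7 (step 1): P = [7];  Q = [1]
  Insert 8 (step 2): P = [7, 8];  Q = [1, 2]
  Insert 6 (step 3): P = [6, 8] / [7];  Q = [1, 2] / [3]
  Insert 1 (step 4): P = [1, 8] / [6] / [7];  Q = [1, 2] / [3] / [4]
  Insert 4 (step 5): P = [1, 4] / [6, 8] / [7];  Q = [1, 2] / [3, 5] / [4]
  Insert 2 (step 6): P = [1, 2] / [4, 8] / [6] / [7];  Q = [1, 2] / [3, 5] / [4] / [6]
  Insert 3 (step 7): P = [1, 2, 3] / [4, 8] / [6] / [7];  Q = [1, 2, 7] / [3, 5] / [4] / [6]
  Insert 5 (step 8): P = [1, 2, 3, 5] / [4, 8] / [6] / [7];  Q = [1, 2, 7, 8] / [3, 5] / [4] / [6]
Final shape: (4, 2, 1, 1).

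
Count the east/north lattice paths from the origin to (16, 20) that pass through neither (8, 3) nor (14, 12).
Number of paths = 6731977860

Inclusion–exclusion. Total paths: C(36, 16) = 7307872110. Through P₁: C(11, 8)·C(25, 8) = 178459875. Through P₂: C(26, 14)·C(10, 2) = 434596500. Since P₁ is strictly southwest of P₂, a monotone path through both must visit P₁ then P₂; paths through both = C(11, 8)·C(15, 6)·C(10, 2) = 37162125. Avoid both = 7307872110 − 178459875 − 434596500 + 37162125 = 6731977860.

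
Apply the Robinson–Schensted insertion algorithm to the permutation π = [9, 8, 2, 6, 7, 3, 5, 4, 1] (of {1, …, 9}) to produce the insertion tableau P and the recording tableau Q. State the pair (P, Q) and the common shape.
P = [1, 3, 4] / [2, 7] / [5] / [6] / [8] / [9];  Q = [1, 4, 5] / [2, 7] / [3] / [6] / [8] / [9];  common shape = (3, 2, 1, 1, 1, 1)

Row-insert the values π_1, π_2, … into P one at a time, bumping the leftmost entry strictly greater than the inserted value down to the next row. The recording tableau Q records, in position (i, j), the step at which that cell was added to P.
  Insert 9 (step 1): P = [9];  Q = [1]
  Insert 8 (step 2): P = [8] / [9];  Q = [1] / [2]
  Insert 2 (step 3): P = [2] / [8] / [9];  Q = [1] / [2] / [3]
  Insert 6 (step 4): P = [2, 6] / [8] / [9];  Q = [1, 4] / [2] / [3]
  Insert 7 (step 5): P = [2, 6, 7] / [8] / [9];  Q = [1, 4, 5] / [2] / [3]
  Insert 3 (step 6): P = [2, 3, 7] / [6] / [8] / [9];  Q = [1, 4, 5] / [2] / [3] / [6]
  Insert 5 (step 7): P = [2, 3, 5] / [6, 7] / [8] / [9];  Q = [1, 4, 5] / [2, 7] / [3] / [6]
  Insert 4 (step 8): P = [2, 3, 4] / [5, 7] / [6] / [8] / [9];  Q = [1, 4, 5] / [2, 7] / [3] / [6] / [8]
  Insert 1 (step 9): P = [1, 3, 4] / [2, 7] / [5] / [6] / [8] / [9];  Q = [1, 4, 5] / [2, 7] / [3] / [6] / [8] / [9]
Final shape: (3, 2, 1, 1, 1, 1).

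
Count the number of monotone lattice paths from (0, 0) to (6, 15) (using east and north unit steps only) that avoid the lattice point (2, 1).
Number of paths = 45084

Total paths from (0, 0) to (6, 15): C(21, 6) = 54264. Paths through (2, 1): (paths (0, 0) → (2, 1)) × (paths (2, 1) → (6, 15)) = C(3, 2) · C(18, 4) = 3 · 3060 = 9180. Avoidance count = 54264 − 9180 = 45084.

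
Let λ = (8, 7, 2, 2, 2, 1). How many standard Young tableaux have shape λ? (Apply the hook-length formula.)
# SYT of shape (8, 7, 2, 2, 2, 1) = 729308160

Hook-length formula: f^λ = n! / Π hook(c), product over all cells c of the Young diagram. For λ = (8, 7, 2, 2, 2, 1), n = 22 boxes. Hook lengths by row (left-to-right, top-to-bottom): [13, 11, 7, 6, 5, 4, 3, 1]; [11, 9, 5, 4, 3, 2, 1]; [5, 3]; [4, 2]; [3, 1]; [1]. Product of hooks = 1541187648000. So f^λ = 22! / 1541187648000 = 1124000727777607680000 / 1541187648000 = 729308160.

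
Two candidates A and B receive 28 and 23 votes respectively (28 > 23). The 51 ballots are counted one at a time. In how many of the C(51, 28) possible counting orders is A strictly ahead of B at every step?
Strict-lead orderings = 19293438101000

Total orderings of the 51 votes with 28 for A: C(51, 28) = 196793068630200. By the Bertrand ballot formula (Cycle Lemma / reflection principle), the number of orderings in which A is strictly ahead of B throughout is (p − q)/(p + q) · C(p + q, p) = (28 − 23)/(28 + 23) · 196793068630200 = 19293438101000.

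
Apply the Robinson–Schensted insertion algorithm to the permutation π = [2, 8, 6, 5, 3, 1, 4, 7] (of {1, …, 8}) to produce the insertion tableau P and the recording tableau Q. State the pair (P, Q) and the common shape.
P = [1, 3, 4, 7] / [2] / [5] / [6] / [8];  Q = [1, 2, 7, 8] / [3] / [4] / [5] / [6];  common shape = (4, 1, 1, 1, 1)

Row-insert the values π_1, π_2, … into P one at a time, bumping the leftmost entry strictly greater than the inserted value down to the next row. The recording tableau Q records, in position (i, j), the step at which that cell was added to P.
  Insert 2 (step 1): P = [2];  Q = [1]
  Insert 8 (step 2): P = [2, 8];  Q = [1, 2]
  Insert 6 (step 3): P = [2, 6] / [8];  Q = [1, 2] / [3]
  Insert 5 (step 4): P = [2, 5] / [6] / [8];  Q = [1, 2] / [3] / [4]
  Insert 3 (step 5): P = [2, 3] / [5] / [6] / [8];  Q = [1, 2] / [3] / [4] / [5]
  Insert 1 (step 6): P = [1, 3] / [2] / [5] / [6] / [8];  Q = [1, 2] / [3] / [4] / [5] / [6]
  Insert 4 (step 7): P = [1, 3, 4] / [2] / [5] / [6] / [8];  Q = [1, 2, 7] / [3] / [4] / [5] / [6]
  Insert 7 (step 8): P = [1, 3, 4, 7] / [2] / [5] / [6] / [8];  Q = [1, 2, 7, 8] / [3] / [4] / [5] / [6]
Final shape: (4, 1, 1, 1, 1).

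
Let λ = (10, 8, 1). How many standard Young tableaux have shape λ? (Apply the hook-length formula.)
# SYT of shape (10, 8, 1) = 184756

Hook-length formula: f^λ = n! / Π hook(c), product over all cells c of the Young diagram. For λ = (10, 8, 1), n = 19 boxes. Hook lengths by row (left-to-right, top-to-bottom): [12, 10, 9, 8, 7, 6, 5, 4, 2, 1]; [9, 7, 6, 5, 4, 3, 2, 1]; [1]. Product of hooks = 658409472000. So f^λ = 19! / 658409472000 = 121645100408832000 / 658409472000 = 184756.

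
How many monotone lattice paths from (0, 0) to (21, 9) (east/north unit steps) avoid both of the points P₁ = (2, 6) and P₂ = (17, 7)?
Number of paths = 9079190

Inclusion–exclusion. Total paths: C(30, 21) = 14307150. Through P₁: C(8, 2)·C(22, 19) = 43120. Through P₂: C(24, 17)·C(6, 4) = 5191560. Since P₁ is strictly southwest of P₂, a monotone path through both must visit P₁ then P₂; paths through both = C(8, 2)·C(16, 15)·C(6, 4) = 6720. Avoid both = 14307150 − 43120 − 5191560 + 6720 = 9079190.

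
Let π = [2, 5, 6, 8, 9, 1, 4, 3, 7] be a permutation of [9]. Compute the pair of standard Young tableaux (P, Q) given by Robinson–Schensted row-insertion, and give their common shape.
P = [1, 3, 6, 7, 9] / [2, 4, 8] / [5];  Q = [1, 2, 3, 4, 5] / [6, 7, 9] / [8];  common shape = (5, 3, 1)

Row-insert the values π_1, π_2, … into P one at a time, bumping the leftmost entry strictly greater than the inserted value down to the next row. The recording tableau Q records, in position (i, j), the step at which that cell was added to P.
  Insert 2 (step 1): P = [2];  Q = [1]
  Insert 5 (step 2): P = [2, 5];  Q = [1, 2]
  Insert 6 (step 3): P = [2, 5, 6];  Q = [1, 2, 3]
  Insert 8 (step 4): P = [2, 5, 6, 8];  Q = [1, 2, 3, 4]
  Insert 9 (step 5): P = [2, 5, 6, 8, 9];  Q = [1, 2, 3, 4, 5]
  Insert 1 (step 6): P = [1, 5, 6, 8, 9] / [2];  Q = [1, 2, 3, 4, 5] / [6]
  Insert 4 (step 7): P = [1, 4, 6, 8, 9] / [2, 5];  Q = [1, 2, 3, 4, 5] / [6, 7]
  Insert 3 (step 8): P = [1, 3, 6, 8, 9] / [2, 4] / [5];  Q = [1, 2, 3, 4, 5] / [6, 7] / [8]
  Insert 7 (step 9): P = [1, 3, 6, 7, 9] / [2, 4, 8] / [5];  Q = [1, 2, 3, 4, 5] / [6, 7, 9] / [8]
Final shape: (5, 3, 1).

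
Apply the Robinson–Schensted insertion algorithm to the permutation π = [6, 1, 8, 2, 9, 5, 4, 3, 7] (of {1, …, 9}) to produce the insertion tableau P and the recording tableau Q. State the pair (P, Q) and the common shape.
P = [1, 2, 3, 7] / [4, 8, 9] / [5] / [6];  Q = [1, 3, 5, 9] / [2, 4, 6] / [7] / [8];  common shape = (4, 3, 1, 1)

Row-insert the values π_1, π_2, … into P one at a time, bumping the leftmost entry strictly greater than the inserted value down to the next row. The recording tableau Q records, in position (i, j), the step at which that cell was added to P.
  Insert 6 (step 1): P = [6];  Q = [1]
  Insert 1 (step 2): P = [1] / [6];  Q = [1] / [2]
  Insert 8 (step 3): P = [1, 8] / [6];  Q = [1, 3] / [2]
  Insert 2 (step 4): P = [1, 2] / [6, 8];  Q = [1, 3] / [2, 4]
  Insert 9 (step 5): P = [1, 2, 9] / [6, 8];  Q = [1, 3, 5] / [2, 4]
  Insert 5 (step 6): P = [1, 2, 5] / [6, 8, 9];  Q = [1, 3, 5] / [2, 4, 6]
  Insert 4 (step 7): P = [1, 2, 4] / [5, 8, 9] / [6];  Q = [1, 3, 5] / [2, 4, 6] / [7]
  Insert 3 (step 8): P = [1, 2, 3] / [4, 8, 9] / [5] / [6];  Q = [1, 3, 5] / [2, 4, 6] / [7] / [8]
  Insert 7 (step 9): P = [1, 2, 3, 7] / [4, 8, 9] / [5] / [6];  Q = [1, 3, 5, 9] / [2, 4, 6] / [7] / [8]
Final shape: (4, 3, 1, 1).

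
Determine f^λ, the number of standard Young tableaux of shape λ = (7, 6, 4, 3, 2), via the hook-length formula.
# SYT of shape (7, 6, 4, 3, 2) = 2376424050

Hook-length formula: f^λ = n! / Π hook(c), product over all cells c of the Young diagram. For λ = (7, 6, 4, 3, 2), n = 22 boxes. Hook lengths by row (left-to-right, top-to-bottom): [11, 10, 8, 6, 4, 3, 1]; [9, 8, 6, 4, 2, 1]; [6, 5, 3, 1]; [4, 3, 1]; [2, 1]. Product of hooks = 472979865600. So f^λ = 22! / 472979865600 = 1124000727777607680000 / 472979865600 = 2376424050.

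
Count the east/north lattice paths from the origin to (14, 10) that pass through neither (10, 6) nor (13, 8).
Number of paths = 1030466

Inclusion–exclusion. Total paths: C(24, 14) = 1961256. Through P₁: C(16, 10)·C(8, 4) = 560560. Through P₂: C(21, 13)·C(3, 1) = 610470. Since P₁ is strictly southwest of P₂, a monotone path through both must visit P₁ then P₂; paths through both = C(16, 10)·C(5, 3)·C(3, 1) = 240240. Avoid both = 1961256 − 560560 − 610470 + 240240 = 1030466.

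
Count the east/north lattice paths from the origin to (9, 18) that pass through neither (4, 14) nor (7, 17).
Number of paths = 3446553

Inclusion–exclusion. Total paths: C(27, 9) = 4686825. Through P₁: C(18, 4)·C(9, 5) = 385560. Through P₂: C(24, 7)·C(3, 2) = 1038312. Since P₁ is strictly southwest of P₂, a monotone path through both must visit P₁ then P₂; paths through both = C(18, 4)·C(6, 3)·C(3, 2) = 183600. Avoid both = 4686825 − 385560 − 1038312 + 183600 = 3446553.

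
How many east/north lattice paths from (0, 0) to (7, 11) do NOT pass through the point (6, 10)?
Number of paths = 15808

Total paths from (0, 0) to (7, 11): C(18, 7) = 31824. Paths through (6, 10): (paths (0, 0) → (6, 10)) × (paths (6, 10) → (7, 11)) = C(16, 6) · C(2, 1) = 8008 · 2 = 16016. Avoidance count = 31824 − 16016 = 15808.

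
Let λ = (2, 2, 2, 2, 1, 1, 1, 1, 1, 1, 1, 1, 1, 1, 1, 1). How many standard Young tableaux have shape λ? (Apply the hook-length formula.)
# SYT of shape (2, 2, 2, 2, 1, 1, 1, 1, 1, 1, 1, 1, 1, 1, 1, 1) = 3705

Hook-length formula: f^λ = n! / Π hook(c), product over all cells c of the Young diagram. For λ = (2, 2, 2, 2, 1, 1, 1, 1, 1, 1, 1, 1, 1, 1, 1, 1), n = 20 boxes. Hook lengths by row (left-to-right, top-to-bottom): [17, 4]; [16, 3]; [15, 2]; [14, 1]; [12]; [11]; [10]; [9]; [8]; [7]; [6]; [5]; [4]; [3]; [2]; [1]. Product of hooks = 656653713408000. So f^λ = 20! / 656653713408000 = 2432902008176640000 / 656653713408000 = 3705.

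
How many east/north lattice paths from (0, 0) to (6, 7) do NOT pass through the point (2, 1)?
Number of paths = 1086

Total paths from (0, 0) to (6, 7): C(13, 6) = 1716. Paths through (2, 1): (paths (0, 0) → (2, 1)) × (paths (2, 1) → (6, 7)) = C(3, 2) · C(10, 4) = 3 · 210 = 630. Avoidance count = 1716 − 630 = 1086.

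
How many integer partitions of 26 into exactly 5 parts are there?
p(26, 5 parts) = 221

Partitions of n into exactly k parts are in bijection with partitions of n − k into at most k parts (subtract 1 from each part). So p(26, exactly 5) = p(21, parts ≤ 5). Computing via the recurrence p(m, j) = p(m, j−1) + p(m−j, j) gives 221.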